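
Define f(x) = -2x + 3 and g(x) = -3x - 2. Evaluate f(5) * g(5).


119


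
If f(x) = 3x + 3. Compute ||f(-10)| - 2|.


f(-10) = -27
|-27| = 27
|27 - 2| = 25

25


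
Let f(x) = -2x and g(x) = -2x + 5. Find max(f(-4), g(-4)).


f(-4) = 8
g(-4) = 13
max = 13

13


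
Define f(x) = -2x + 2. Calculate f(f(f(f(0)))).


-10


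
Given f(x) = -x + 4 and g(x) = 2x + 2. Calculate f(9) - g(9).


-25


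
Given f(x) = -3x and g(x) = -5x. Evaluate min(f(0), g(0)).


0


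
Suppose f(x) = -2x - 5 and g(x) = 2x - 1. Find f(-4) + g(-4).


-6


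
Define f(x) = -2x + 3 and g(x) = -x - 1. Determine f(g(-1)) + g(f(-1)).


f(g(-1)) = 3
g(f(-1)) = -6
Sum = -3

-3


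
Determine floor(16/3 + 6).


16/3 = 5.3333
5.3333 + 6 = 11.3333
floor(11.3333) = 11

11


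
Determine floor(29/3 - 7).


29/3 = 9.6667
9.6667 - 7 = 2.6667
floor(2.6667) = 2

2


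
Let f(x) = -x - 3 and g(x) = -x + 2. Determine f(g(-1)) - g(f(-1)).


f(g(-1)) = -6
g(f(-1)) = 4
Difference = -10

-10


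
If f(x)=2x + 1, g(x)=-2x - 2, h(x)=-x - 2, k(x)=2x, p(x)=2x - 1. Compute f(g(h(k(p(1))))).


p(1) = 1
k(1) = 2
h(2) = -4
g(-4) = 6
f(6) = 13

13


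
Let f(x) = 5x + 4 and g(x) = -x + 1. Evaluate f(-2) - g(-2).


f(-2) = -6
g(-2) = 3
Difference = -9

-9


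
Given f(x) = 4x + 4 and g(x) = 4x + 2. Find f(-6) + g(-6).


f(-6) = -20
g(-6) = -22
Sum = -42

-42


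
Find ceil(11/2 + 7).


11/2 = 5.5
5.5 + 7 = 12.5
ceil(12.5) = 13

13


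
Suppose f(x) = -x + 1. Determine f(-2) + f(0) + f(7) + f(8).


f(-2) = 3
f(0) = 1
f(7) = -6
f(8) = -7
Sum = -9

-9


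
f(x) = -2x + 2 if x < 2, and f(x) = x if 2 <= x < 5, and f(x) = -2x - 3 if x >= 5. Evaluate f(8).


-19


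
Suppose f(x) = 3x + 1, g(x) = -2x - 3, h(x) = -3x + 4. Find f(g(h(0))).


-32


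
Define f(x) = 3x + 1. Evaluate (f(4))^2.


f(4) = 13
(13)^2 = 169

169


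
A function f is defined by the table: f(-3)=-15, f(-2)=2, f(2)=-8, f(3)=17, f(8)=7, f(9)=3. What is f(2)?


-8


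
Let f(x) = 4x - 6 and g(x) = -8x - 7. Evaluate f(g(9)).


g(9) = -79
f(-79) = -322

-322


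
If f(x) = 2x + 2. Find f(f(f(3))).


f(3) = 8
f(8) = 18
f(18) = 38

38


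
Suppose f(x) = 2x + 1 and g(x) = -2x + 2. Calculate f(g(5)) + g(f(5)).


f(g(5)) = -15
g(f(5)) = -20
Sum = -35

-35


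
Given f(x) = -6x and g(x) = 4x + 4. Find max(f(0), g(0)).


f(0) = 0
g(0) = 4
max = 4

4


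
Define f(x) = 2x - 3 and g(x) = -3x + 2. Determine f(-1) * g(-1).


f(-1) = -5
g(-1) = 5
Product = -25

-25


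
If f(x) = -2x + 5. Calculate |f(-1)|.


f(-1) = 7
|7| = 7

7


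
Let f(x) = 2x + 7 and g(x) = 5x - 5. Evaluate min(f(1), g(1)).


f(1) = 9
g(1) = 0
min = 0

0


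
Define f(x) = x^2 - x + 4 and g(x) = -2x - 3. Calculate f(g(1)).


g(1) = -5
f(-5) = 1*(-5)^2 - 1*(-5) + 4 = 34

34


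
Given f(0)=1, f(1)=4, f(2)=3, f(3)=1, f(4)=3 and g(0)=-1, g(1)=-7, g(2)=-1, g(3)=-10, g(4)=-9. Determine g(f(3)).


f(3) = 1
g(1) = -7

-7


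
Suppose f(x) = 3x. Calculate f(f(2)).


f(2) = 6
f(6) = 18

18


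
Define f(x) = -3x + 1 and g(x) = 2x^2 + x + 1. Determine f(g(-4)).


-86


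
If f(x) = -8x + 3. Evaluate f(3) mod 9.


6


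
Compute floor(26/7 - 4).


26/7 = 3.7143
3.7143 - 4 = -0.2857
floor(-0.2857) = -1

-1


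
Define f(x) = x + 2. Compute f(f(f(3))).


f(3) = 5
f(5) = 7
f(7) = 9

9


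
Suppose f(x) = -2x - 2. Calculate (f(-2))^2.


4


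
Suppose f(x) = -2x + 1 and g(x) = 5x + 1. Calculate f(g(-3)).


g(-3) = -14
f(-14) = 29

29


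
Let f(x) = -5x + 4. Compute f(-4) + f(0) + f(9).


-13


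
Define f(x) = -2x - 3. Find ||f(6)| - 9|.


f(6) = -15
|-15| = 15
|15 - 9| = 6

6


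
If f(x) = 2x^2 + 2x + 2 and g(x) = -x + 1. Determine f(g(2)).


g(2) = -1
f(-1) = 2*(-1)^2 + 2*(-1) + 2 = 2

2


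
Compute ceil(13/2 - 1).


13/2 = 6.5
6.5 - 1 = 5.5
ceil(5.5) = 6

6


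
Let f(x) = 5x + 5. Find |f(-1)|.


f(-1) = 0
|0| = 0

0


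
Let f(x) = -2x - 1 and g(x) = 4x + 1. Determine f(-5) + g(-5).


f(-5) = 9
g(-5) = -19
Sum = -10

-10


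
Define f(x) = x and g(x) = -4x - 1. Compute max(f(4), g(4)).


f(4) = 4
g(4) = -17
max = 4

4


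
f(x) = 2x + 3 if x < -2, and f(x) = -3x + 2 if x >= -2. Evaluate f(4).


4 satisfies x >= -2
f(4) = -10

-10


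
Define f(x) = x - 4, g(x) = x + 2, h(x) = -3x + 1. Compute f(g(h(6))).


h(6) = -17
g(-17) = -15
f(-15) = -19

-19


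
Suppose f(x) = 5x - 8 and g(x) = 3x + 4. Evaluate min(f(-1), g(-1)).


f(-1) = -13
g(-1) = 1
min = -13

-13


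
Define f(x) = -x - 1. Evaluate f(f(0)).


f(0) = -1
f(-1) = 0

0


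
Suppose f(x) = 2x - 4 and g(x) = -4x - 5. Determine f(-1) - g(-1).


f(-1) = -6
g(-1) = -1
Difference = -5

-5


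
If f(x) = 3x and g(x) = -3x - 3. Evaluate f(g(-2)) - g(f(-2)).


-6


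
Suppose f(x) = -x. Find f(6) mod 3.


0


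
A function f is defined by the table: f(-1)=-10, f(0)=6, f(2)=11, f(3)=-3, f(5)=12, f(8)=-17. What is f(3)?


-3


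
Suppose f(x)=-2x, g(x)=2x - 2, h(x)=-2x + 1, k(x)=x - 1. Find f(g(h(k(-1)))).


k(-1) = -2
h(-2) = 5
g(5) = 8
f(8) = -16

-16


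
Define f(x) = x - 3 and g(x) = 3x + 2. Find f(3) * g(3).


f(3) = 0
g(3) = 11
Product = 0

0


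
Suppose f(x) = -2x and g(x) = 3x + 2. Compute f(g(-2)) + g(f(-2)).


f(g(-2)) = 8
g(f(-2)) = 14
Sum = 22

22


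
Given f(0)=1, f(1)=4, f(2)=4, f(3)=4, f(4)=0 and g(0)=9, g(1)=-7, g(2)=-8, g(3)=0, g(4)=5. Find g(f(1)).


f(1) = 4
g(4) = 5

5


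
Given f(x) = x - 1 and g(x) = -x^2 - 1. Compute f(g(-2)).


g(-2) = -5
f(-5) = -6

-6


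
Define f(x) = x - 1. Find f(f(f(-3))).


f(-3) = -4
f(-4) = -5
f(-5) = -6

-6


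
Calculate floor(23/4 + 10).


23/4 = 5.75
5.75 + 10 = 15.75
floor(15.75) = 15

15


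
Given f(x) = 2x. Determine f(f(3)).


f(3) = 6
f(6) = 12

12


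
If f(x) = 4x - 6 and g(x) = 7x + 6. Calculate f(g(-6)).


g(-6) = -36
f(-36) = -150

-150


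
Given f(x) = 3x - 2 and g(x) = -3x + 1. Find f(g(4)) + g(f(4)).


-64


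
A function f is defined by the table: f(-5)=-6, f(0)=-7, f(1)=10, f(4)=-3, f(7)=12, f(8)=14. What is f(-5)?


Reading from the table at x = -5

-6


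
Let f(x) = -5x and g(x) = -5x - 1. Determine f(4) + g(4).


f(4) = -20
g(4) = -21
Sum = -41

-41


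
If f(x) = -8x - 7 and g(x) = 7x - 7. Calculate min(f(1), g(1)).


f(1) = -15
g(1) = 0
min = -15

-15


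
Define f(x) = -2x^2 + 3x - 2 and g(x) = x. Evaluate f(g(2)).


-4


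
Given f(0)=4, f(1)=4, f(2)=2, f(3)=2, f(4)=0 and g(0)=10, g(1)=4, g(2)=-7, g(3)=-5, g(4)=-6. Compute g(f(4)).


10


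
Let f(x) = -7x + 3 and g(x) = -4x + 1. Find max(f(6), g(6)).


f(6) = -39
g(6) = -23
max = -23

-23


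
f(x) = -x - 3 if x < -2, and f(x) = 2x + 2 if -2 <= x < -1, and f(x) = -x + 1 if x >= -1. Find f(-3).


-3 satisfies x < -2
f(-3) = 0

0


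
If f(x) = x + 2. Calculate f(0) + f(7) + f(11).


f(0) = 2
f(7) = 9
f(11) = 13
Sum = 24

24


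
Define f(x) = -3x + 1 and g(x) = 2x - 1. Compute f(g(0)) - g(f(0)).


f(g(0)) = 4
g(f(0)) = 1
Difference = 3

3


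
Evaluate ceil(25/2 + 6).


25/2 = 12.5
12.5 + 6 = 18.5
ceil(18.5) = 19

19


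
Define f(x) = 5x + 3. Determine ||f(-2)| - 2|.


f(-2) = -7
|-7| = 7
|7 - 2| = 5

5


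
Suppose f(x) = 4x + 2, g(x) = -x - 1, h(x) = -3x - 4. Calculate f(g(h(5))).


h(5) = -19
g(-19) = 18
f(18) = 74

74


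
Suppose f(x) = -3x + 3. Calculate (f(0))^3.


f(0) = 3
(3)^3 = 27

27


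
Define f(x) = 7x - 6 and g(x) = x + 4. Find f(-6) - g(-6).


f(-6) = -48
g(-6) = -2
Difference = -46

-46


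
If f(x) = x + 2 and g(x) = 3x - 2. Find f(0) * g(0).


-4


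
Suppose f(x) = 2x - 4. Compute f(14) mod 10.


f(14) = 24
24 mod 10 = 4

4


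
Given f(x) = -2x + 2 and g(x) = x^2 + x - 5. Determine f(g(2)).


g(2) = 1
f(1) = 0

0


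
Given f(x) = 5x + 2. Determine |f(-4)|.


f(-4) = -18
|-18| = 18

18


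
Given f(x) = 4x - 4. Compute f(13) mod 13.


f(13) = 48
48 mod 13 = 9

9


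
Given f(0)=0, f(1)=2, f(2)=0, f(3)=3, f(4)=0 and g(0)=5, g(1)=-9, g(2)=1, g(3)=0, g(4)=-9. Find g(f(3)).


0


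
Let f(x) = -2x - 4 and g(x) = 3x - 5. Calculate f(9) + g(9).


f(9) = -22
g(9) = 22
Sum = 0

0


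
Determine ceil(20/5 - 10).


20/5 = 4
4 - 10 = -6
ceil(-6) = -6

-6


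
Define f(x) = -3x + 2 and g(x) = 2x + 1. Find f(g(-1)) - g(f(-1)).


-6


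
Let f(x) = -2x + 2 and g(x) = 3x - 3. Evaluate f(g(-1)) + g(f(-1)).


f(g(-1)) = 14
g(f(-1)) = 9
Sum = 23

23


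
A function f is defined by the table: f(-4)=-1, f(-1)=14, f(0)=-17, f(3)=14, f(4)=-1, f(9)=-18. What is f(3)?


Reading from the table at x = 3

14


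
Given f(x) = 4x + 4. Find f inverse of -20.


Solve 4x + 4 = -20
x = (-20 - 4) / 4 = -6

-6


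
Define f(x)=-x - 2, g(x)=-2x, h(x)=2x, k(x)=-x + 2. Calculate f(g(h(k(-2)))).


k(-2) = 4
h(4) = 8
g(8) = -16
f(-16) = 14

14


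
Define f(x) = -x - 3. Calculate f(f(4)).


f(4) = -7
f(-7) = 4

4


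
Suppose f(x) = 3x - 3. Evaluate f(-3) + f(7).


f(-3) = -12
f(7) = 18
Sum = 6

6


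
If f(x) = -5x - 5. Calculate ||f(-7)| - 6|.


24


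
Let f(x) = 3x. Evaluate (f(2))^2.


f(2) = 6
(6)^2 = 36

36


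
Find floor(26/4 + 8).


26/4 = 6.5
6.5 + 8 = 14.5
floor(14.5) = 14

14


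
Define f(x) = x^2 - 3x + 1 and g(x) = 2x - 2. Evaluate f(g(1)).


g(1) = 0
f(0) = 1*(0)^2 - 3*(0) + 1 = 1

1


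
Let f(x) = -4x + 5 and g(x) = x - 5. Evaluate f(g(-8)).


g(-8) = -13
f(-13) = 57

57


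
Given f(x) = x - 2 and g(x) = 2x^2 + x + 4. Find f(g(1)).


g(1) = 7
f(7) = 5

5


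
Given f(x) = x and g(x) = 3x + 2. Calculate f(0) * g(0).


f(0) = 0
g(0) = 2
Product = 0

0


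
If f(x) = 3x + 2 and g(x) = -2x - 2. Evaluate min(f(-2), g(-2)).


f(-2) = -4
g(-2) = 2
min = -4

-4


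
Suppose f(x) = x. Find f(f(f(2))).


2


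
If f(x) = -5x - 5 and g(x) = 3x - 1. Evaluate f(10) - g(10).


f(10) = -55
g(10) = 29
Difference = -84

-84


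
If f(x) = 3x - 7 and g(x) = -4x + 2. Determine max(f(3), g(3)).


f(3) = 2
g(3) = -10
max = 2

2


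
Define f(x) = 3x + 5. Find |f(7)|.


f(7) = 26
|26| = 26

26


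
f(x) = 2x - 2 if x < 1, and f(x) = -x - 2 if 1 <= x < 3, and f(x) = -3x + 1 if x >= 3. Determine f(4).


4 satisfies x >= 3
f(4) = -11

-11


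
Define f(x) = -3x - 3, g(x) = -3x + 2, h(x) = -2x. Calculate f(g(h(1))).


h(1) = -2
g(-2) = 8
f(8) = -27

-27


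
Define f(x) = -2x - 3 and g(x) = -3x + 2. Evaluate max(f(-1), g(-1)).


f(-1) = -1
g(-1) = 5
max = 5

5


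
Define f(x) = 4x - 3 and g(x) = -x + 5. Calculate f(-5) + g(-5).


f(-5) = -23
g(-5) = 10
Sum = -13

-13


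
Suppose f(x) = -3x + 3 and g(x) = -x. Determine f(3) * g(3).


f(3) = -6
g(3) = -3
Product = 18

18


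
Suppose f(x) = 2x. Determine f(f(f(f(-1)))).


f(-1) = -2
f(-2) = -4
f(-4) = -8
f(-8) = -16

-16


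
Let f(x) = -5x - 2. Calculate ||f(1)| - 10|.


f(1) = -7
|-7| = 7
|7 - 10| = 3

3


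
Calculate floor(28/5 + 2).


28/5 = 5.6
5.6 + 2 = 7.6
floor(7.6) = 7

7


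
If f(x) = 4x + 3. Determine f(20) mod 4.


f(20) = 83
83 mod 4 = 3

3


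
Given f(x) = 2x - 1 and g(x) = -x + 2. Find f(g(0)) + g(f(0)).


f(g(0)) = 3
g(f(0)) = 3
Sum = 6

6


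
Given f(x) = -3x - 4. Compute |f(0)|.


4


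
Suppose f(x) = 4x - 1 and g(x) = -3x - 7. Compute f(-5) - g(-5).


f(-5) = -21
g(-5) = 8
Difference = -29

-29


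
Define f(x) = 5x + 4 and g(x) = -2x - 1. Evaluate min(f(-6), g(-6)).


f(-6) = -26
g(-6) = 11
min = -26

-26


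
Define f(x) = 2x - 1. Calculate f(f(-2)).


f(-2) = -5
f(-5) = -11

-11


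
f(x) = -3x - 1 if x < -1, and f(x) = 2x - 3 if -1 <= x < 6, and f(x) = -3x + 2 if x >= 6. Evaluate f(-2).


-2 satisfies x < -1
f(-2) = 5

5


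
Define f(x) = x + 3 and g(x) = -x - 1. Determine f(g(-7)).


g(-7) = 6
f(6) = 9

9


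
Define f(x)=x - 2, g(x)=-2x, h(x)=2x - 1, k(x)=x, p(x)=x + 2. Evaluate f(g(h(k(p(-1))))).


p(-1) = 1
k(1) = 1
h(1) = 1
g(1) = -2
f(-2) = -4

-4


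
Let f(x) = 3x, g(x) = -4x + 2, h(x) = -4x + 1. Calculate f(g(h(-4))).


-198


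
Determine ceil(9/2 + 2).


9/2 = 4.5
4.5 + 2 = 6.5
ceil(6.5) = 7

7


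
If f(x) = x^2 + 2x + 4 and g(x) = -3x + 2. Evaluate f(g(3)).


g(3) = -7
f(-7) = 1*(-7)^2 + 2*(-7) + 4 = 39

39


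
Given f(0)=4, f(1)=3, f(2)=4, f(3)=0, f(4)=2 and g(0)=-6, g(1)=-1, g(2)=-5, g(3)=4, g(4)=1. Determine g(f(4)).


f(4) = 2
g(2) = -5

-5


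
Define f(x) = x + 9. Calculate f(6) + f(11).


f(6) = 15
f(11) = 20
Sum = 35

35


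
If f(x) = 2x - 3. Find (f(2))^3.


1


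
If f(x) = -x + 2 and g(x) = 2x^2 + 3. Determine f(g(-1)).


g(-1) = 5
f(5) = -3

-3


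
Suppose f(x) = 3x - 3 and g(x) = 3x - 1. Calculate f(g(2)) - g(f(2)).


f(g(2)) = 12
g(f(2)) = 8
Difference = 4

4


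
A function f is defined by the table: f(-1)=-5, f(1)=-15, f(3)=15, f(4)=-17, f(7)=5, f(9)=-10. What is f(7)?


Reading from the table at x = 7

5


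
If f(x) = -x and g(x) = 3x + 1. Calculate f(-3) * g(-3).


f(-3) = 3
g(-3) = -8
Product = -24

-24


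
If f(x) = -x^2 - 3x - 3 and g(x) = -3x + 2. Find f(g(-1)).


g(-1) = 5
f(5) = (-1)*(5)^2 - 3*(5) - 3 = -43

-43


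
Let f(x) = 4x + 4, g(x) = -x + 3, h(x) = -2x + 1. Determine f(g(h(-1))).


h(-1) = 3
g(3) = 0
f(0) = 4

4


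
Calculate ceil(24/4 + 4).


10


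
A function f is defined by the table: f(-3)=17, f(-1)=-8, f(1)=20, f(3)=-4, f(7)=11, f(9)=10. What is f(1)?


Reading from the table at x = 1

20


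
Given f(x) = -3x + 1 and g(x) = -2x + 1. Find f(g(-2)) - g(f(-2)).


f(g(-2)) = -14
g(f(-2)) = -13
Difference = -1

-1


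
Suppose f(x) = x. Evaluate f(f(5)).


f(5) = 5
f(5) = 5

5


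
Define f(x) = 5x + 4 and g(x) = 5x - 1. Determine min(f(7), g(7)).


f(7) = 39
g(7) = 34
min = 34

34


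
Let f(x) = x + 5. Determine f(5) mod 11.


f(5) = 10
10 mod 11 = 10

10


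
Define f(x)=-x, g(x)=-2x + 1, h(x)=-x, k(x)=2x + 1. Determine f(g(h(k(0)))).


-3


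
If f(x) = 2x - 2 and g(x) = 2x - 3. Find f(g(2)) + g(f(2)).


f(g(2)) = 0
g(f(2)) = 1
Sum = 1

1


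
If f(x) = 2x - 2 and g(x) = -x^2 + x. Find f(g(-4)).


g(-4) = -20
f(-20) = -42

-42


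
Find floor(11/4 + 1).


11/4 = 2.75
2.75 + 1 = 3.75
floor(3.75) = 3

3


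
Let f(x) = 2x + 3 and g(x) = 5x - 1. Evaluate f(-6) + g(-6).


f(-6) = -9
g(-6) = -31
Sum = -40

-40


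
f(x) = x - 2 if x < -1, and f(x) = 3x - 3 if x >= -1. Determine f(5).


5 satisfies x >= -1
f(5) = 12

12


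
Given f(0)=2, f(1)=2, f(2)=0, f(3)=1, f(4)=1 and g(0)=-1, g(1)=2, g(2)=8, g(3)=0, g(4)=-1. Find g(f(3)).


2


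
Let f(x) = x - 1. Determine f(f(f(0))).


f(0) = -1
f(-1) = -2
f(-2) = -3

-3


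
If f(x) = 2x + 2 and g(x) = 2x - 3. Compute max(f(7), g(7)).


f(7) = 16
g(7) = 11
max = 16

16


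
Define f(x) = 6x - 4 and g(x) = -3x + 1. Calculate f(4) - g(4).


f(4) = 20
g(4) = -11
Difference = 31

31


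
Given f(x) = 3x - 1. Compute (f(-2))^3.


-343


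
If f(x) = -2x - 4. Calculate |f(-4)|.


f(-4) = 4
|4| = 4

4


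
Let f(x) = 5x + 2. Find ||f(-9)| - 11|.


f(-9) = -43
|-43| = 43
|43 - 11| = 32

32


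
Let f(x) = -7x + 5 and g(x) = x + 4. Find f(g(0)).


g(0) = 4
f(4) = -23

-23


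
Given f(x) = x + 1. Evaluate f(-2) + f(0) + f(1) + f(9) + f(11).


24


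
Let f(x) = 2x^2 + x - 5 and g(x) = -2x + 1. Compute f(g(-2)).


g(-2) = 5
f(5) = 2*(5)^2 + 1*(5) - 5 = 50

50


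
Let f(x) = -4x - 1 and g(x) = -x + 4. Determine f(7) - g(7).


f(7) = -29
g(7) = -3
Difference = -26

-26


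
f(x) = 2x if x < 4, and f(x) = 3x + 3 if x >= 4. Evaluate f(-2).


-4


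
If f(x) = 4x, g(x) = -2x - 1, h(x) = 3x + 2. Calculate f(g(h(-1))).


h(-1) = -1
g(-1) = 1
f(1) = 4

4


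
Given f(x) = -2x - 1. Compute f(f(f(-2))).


f(-2) = 3
f(3) = -7
f(-7) = 13

13


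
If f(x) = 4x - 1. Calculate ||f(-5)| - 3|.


f(-5) = -21
|-21| = 21
|21 - 3| = 18

18


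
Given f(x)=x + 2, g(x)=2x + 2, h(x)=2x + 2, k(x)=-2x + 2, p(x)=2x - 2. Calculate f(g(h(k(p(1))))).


16


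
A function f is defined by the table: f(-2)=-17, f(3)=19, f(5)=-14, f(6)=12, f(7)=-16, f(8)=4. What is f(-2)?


-17


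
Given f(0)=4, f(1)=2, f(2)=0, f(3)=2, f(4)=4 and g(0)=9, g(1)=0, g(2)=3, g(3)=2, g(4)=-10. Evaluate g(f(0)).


f(0) = 4
g(4) = -10

-10


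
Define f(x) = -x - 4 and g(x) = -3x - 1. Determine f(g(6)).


15


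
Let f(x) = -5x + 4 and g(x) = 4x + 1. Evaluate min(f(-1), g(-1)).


f(-1) = 9
g(-1) = -3
min = -3

-3


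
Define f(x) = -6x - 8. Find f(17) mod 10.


f(17) = -110
-110 mod 10 = 0

0


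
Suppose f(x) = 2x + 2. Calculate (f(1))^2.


f(1) = 4
(4)^2 = 16

16


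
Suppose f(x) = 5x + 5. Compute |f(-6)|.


25


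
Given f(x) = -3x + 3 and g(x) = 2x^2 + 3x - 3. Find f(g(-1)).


g(-1) = -4
f(-4) = 15

15


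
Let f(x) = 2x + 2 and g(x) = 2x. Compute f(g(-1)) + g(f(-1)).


f(g(-1)) = -2
g(f(-1)) = 0
Sum = -2

-2


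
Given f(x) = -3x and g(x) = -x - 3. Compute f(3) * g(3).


f(3) = -9
g(3) = -6
Product = 54

54


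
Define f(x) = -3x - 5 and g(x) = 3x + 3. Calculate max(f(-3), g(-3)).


4


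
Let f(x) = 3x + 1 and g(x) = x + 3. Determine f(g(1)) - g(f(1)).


f(g(1)) = 13
g(f(1)) = 7
Difference = 6

6


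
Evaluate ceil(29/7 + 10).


15


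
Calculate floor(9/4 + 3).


9/4 = 2.25
2.25 + 3 = 5.25
floor(5.25) = 5

5


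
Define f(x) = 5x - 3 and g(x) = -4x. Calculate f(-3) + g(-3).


f(-3) = -18
g(-3) = 12
Sum = -6

-6


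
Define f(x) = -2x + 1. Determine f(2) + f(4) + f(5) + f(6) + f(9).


f(2) = -3
f(4) = -7
f(5) = -9
f(6) = -11
f(9) = -17
Sum = -47

-47


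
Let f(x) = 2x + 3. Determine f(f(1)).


f(1) = 5
f(5) = 13

13


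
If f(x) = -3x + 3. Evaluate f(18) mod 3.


f(18) = -51
-51 mod 3 = 0

0


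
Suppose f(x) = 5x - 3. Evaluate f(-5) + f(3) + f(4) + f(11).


f(-5) = -28
f(3) = 12
f(4) = 17
f(11) = 52
Sum = 53

53


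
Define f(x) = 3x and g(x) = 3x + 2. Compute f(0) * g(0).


0


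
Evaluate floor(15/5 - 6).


15/5 = 3
3 - 6 = -3
floor(-3) = -3

-3


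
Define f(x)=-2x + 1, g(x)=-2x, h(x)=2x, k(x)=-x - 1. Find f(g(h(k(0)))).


k(0) = -1
h(-1) = -2
g(-2) = 4
f(4) = -7

-7


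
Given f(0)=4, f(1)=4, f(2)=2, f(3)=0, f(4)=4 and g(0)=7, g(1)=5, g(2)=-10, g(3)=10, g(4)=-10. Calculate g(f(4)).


-10


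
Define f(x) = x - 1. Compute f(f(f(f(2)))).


-2


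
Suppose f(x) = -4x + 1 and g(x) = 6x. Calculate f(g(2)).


g(2) = 12
f(12) = -47

-47


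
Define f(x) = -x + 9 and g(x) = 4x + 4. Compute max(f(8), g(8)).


f(8) = 1
g(8) = 36
max = 36

36


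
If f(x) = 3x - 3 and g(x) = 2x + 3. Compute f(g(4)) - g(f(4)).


f(g(4)) = 30
g(f(4)) = 21
Difference = 9

9


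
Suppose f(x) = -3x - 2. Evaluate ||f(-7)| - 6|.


f(-7) = 19
|19| = 19
|19 - 6| = 13

13


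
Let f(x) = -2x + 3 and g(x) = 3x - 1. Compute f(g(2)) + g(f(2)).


f(g(2)) = -7
g(f(2)) = -4
Sum = -11

-11


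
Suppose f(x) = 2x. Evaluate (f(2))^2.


f(2) = 4
(4)^2 = 16

16


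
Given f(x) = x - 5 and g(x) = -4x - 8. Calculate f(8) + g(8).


f(8) = 3
g(8) = -40
Sum = -37

-37


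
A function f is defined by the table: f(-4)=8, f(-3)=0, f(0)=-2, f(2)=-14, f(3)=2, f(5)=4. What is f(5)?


Reading from the table at x = 5

4


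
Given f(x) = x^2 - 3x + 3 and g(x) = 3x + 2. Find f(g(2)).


g(2) = 8
f(8) = 1*(8)^2 - 3*(8) + 3 = 43

43


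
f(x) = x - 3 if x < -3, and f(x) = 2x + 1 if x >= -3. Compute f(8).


8 satisfies x >= -3
f(8) = 17

17


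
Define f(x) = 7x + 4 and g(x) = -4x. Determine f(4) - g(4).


f(4) = 32
g(4) = -16
Difference = 48

48


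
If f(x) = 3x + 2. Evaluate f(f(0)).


8


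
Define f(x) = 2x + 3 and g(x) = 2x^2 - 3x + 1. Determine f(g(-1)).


g(-1) = 6
f(6) = 15

15


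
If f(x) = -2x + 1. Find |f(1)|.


f(1) = -1
|-1| = 1

1


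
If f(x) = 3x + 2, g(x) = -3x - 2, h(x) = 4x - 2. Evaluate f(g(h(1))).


h(1) = 2
g(2) = -8
f(-8) = -22

-22


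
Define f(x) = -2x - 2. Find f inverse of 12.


-7


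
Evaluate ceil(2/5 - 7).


-6


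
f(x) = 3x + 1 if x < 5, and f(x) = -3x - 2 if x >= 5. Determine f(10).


10 satisfies x >= 5
f(10) = -32

-32


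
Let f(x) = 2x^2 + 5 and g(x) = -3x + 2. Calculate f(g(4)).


g(4) = -10
f(-10) = 2*(-10)^2 + 5 = 205

205


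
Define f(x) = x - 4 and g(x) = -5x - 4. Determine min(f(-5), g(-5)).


f(-5) = -9
g(-5) = 21
min = -9

-9


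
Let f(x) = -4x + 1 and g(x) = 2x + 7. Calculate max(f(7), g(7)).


21


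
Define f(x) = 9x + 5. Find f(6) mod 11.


f(6) = 59
59 mod 11 = 4

4


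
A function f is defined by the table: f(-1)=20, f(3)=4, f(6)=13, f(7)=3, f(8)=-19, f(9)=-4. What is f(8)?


Reading from the table at x = 8

-19


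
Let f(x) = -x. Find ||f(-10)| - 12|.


2


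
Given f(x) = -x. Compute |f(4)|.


f(4) = -4
|-4| = 4

4


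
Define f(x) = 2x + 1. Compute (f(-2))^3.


f(-2) = -3
(-3)^3 = -27

-27


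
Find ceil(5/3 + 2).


4


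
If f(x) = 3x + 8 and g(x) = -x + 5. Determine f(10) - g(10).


f(10) = 38
g(10) = -5
Difference = 43

43


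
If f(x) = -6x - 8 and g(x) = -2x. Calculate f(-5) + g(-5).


f(-5) = 22
g(-5) = 10
Sum = 32

32


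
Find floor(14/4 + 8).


11


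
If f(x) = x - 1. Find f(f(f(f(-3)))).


f(-3) = -4
f(-4) = -5
f(-5) = -6
f(-6) = -7

-7


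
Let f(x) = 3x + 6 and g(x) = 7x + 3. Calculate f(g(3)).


g(3) = 24
f(24) = 78

78


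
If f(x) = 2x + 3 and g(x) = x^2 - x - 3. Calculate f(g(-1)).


g(-1) = -1
f(-1) = 1

1


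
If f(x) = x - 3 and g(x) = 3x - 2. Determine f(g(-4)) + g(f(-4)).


f(g(-4)) = -17
g(f(-4)) = -23
Sum = -40

-40


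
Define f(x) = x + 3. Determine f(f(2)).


f(2) = 5
f(5) = 8

8


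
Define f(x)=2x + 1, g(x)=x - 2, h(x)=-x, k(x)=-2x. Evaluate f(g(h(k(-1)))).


-7


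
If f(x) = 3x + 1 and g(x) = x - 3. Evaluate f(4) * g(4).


f(4) = 13
g(4) = 1
Product = 13

13


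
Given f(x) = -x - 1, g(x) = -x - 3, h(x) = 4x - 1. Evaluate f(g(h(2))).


h(2) = 7
g(7) = -10
f(-10) = 9

9


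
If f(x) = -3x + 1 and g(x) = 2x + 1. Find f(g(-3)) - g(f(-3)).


-5


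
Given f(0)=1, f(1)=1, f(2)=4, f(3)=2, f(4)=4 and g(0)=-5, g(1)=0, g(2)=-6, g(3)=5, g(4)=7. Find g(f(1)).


f(1) = 1
g(1) = 0

0


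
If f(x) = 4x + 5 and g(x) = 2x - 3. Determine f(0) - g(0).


f(0) = 5
g(0) = -3
Difference = 8

8


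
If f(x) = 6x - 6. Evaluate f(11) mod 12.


f(11) = 60
60 mod 12 = 0

0


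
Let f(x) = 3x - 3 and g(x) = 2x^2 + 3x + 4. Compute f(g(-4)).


g(-4) = 24
f(24) = 69

69


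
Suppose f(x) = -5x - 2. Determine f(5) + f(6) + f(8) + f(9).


f(5) = -27
f(6) = -32
f(8) = -42
f(9) = -47
Sum = -148

-148


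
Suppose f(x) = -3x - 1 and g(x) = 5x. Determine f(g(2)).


g(2) = 10
f(10) = -31

-31


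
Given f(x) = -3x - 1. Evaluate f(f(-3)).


f(-3) = 8
f(8) = -25

-25


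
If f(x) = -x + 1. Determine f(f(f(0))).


f(0) = 1
f(1) = 0
f(0) = 1

1


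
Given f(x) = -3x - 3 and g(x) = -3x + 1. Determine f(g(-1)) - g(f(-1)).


f(g(-1)) = -15
g(f(-1)) = 1
Difference = -16

-16


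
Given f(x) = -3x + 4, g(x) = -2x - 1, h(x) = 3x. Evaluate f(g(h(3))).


h(3) = 9
g(9) = -19
f(-19) = 61

61


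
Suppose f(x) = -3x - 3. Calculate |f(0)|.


3


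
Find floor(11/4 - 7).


11/4 = 2.75
2.75 - 7 = -4.25
floor(-4.25) = -5

-5


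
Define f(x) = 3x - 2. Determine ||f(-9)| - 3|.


f(-9) = -29
|-29| = 29
|29 - 3| = 26

26


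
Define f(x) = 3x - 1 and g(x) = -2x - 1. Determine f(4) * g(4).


f(4) = 11
g(4) = -9
Product = -99

-99


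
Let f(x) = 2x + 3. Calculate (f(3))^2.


f(3) = 9
(9)^2 = 81

81


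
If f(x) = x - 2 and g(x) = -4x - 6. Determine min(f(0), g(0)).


f(0) = -2
g(0) = -6
min = -6

-6


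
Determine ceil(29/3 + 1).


29/3 = 9.6667
9.6667 + 1 = 10.6667
ceil(10.6667) = 11

11


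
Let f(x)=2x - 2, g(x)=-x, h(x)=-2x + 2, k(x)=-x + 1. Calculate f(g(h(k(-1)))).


k(-1) = 2
h(2) = -2
g(-2) = 2
f(2) = 2

2


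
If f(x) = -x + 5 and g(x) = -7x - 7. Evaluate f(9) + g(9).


f(9) = -4
g(9) = -70
Sum = -74

-74


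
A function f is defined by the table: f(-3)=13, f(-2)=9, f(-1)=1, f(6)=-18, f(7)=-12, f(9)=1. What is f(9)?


1


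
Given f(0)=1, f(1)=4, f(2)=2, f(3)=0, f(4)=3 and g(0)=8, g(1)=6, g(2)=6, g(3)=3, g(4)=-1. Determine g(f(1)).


f(1) = 4
g(4) = -1

-1


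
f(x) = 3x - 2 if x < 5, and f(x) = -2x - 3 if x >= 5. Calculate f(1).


1 satisfies x < 5
f(1) = 1

1


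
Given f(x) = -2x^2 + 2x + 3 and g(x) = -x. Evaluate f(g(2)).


g(2) = -2
f(-2) = (-2)*(-2)^2 + 2*(-2) + 3 = -9

-9


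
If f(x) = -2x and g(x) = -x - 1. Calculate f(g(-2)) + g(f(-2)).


-7


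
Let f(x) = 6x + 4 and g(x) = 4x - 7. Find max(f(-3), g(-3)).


f(-3) = -14
g(-3) = -19
max = -14

-14


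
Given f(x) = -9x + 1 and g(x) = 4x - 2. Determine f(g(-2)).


g(-2) = -10
f(-10) = 91

91


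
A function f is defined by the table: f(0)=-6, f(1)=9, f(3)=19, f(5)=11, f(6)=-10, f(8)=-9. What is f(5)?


11


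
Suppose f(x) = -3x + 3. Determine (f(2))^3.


f(2) = -3
(-3)^3 = -27

-27


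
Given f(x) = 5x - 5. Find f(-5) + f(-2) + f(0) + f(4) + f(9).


5


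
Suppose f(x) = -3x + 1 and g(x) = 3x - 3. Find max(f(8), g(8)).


f(8) = -23
g(8) = 21
max = 21

21


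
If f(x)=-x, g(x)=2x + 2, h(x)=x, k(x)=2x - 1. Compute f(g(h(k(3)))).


k(3) = 5
h(5) = 5
g(5) = 12
f(12) = -12

-12


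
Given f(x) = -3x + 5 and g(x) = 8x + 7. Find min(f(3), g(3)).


f(3) = -4
g(3) = 31
min = -4

-4


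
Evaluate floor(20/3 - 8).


20/3 = 6.6667
6.6667 - 8 = -1.3333
floor(-1.3333) = -2

-2


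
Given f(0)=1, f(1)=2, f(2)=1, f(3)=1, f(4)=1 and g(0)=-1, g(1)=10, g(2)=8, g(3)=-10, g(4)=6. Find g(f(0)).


f(0) = 1
g(1) = 10

10


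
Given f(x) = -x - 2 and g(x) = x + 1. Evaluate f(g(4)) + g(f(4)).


-12


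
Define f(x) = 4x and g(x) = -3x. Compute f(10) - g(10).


f(10) = 40
g(10) = -30
Difference = 70

70


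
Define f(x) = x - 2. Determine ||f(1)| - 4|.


f(1) = -1
|-1| = 1
|1 - 4| = 3

3


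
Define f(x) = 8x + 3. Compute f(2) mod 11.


f(2) = 19
19 mod 11 = 8

8


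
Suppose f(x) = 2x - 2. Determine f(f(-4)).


-22


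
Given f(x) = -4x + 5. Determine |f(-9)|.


f(-9) = 41
|41| = 41

41


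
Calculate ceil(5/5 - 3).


-2


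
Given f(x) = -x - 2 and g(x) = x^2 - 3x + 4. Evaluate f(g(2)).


-4


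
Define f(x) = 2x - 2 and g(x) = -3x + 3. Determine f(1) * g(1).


f(1) = 0
g(1) = 0
Product = 0

0


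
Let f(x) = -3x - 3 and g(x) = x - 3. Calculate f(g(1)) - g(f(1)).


f(g(1)) = 3
g(f(1)) = -9
Difference = 12

12


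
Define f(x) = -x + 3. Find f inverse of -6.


Solve -x + 3 = -6
x = (-6 - 3) / (-1) = 9

9


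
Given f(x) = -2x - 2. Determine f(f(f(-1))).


f(-1) = 0
f(0) = -2
f(-2) = 2

2


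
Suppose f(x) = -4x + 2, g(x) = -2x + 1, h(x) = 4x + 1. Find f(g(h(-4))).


-122


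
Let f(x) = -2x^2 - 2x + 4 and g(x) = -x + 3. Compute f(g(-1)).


g(-1) = 4
f(4) = (-2)*(4)^2 - 2*(4) + 4 = -36

-36


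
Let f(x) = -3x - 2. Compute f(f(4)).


f(4) = -14
f(-14) = 40

40


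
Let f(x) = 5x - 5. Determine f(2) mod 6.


f(2) = 5
5 mod 6 = 5

5


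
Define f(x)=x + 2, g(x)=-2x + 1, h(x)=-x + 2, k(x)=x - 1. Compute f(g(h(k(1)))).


k(1) = 0
h(0) = 2
g(2) = -3
f(-3) = -1

-1


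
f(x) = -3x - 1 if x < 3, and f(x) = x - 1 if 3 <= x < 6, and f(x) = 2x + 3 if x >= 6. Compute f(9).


9 satisfies x >= 6
f(9) = 21

21


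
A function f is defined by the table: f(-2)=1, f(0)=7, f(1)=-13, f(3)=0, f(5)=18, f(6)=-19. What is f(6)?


Reading from the table at x = 6

-19


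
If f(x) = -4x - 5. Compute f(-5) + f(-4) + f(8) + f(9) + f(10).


f(-5) = 15
f(-4) = 11
f(8) = -37
f(9) = -41
f(10) = -45
Sum = -97

-97


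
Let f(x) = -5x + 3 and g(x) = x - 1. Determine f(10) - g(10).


f(10) = -47
g(10) = 9
Difference = -56

-56


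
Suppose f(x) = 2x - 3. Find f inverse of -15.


Solve 2x - 3 = -15
x = (-15 + 3) / 2 = -6

-6


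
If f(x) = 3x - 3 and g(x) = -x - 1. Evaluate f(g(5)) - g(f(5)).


f(g(5)) = -21
g(f(5)) = -13
Difference = -8

-8


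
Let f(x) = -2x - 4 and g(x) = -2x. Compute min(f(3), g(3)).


f(3) = -10
g(3) = -6
min = -10

-10


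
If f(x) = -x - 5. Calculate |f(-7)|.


f(-7) = 2
|2| = 2

2


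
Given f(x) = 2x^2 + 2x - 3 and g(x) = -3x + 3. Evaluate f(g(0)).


g(0) = 3
f(3) = 2*(3)^2 + 2*(3) - 3 = 21

21


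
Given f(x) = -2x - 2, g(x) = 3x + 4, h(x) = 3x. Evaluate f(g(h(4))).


h(4) = 12
g(12) = 40
f(40) = -82

-82


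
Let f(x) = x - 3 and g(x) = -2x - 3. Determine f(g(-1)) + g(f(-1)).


f(g(-1)) = -4
g(f(-1)) = 5
Sum = 1

1


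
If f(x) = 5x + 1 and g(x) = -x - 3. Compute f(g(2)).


g(2) = -5
f(-5) = -24

-24


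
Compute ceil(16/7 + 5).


16/7 = 2.2857
2.2857 + 5 = 7.2857
ceil(7.2857) = 8

8


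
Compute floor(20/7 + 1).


20/7 = 2.8571
2.8571 + 1 = 3.8571
floor(3.8571) = 3

3


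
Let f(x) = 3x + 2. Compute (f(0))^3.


f(0) = 2
(2)^3 = 8

8


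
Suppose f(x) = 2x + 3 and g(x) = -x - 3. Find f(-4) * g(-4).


f(-4) = -5
g(-4) = 1
Product = -5

-5


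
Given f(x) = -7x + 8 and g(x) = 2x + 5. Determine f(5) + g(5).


-12


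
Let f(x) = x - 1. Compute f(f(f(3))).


f(3) = 2
f(2) = 1
f(1) = 0

0


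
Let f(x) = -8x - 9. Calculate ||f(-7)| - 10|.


f(-7) = 47
|47| = 47
|47 - 10| = 37

37


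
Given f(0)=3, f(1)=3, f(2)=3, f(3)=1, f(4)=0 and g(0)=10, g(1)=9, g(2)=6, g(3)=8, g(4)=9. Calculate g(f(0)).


8


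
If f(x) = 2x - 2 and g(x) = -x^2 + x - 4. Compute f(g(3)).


g(3) = -10
f(-10) = -22

-22


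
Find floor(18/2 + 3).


18/2 = 9
9 + 3 = 12
floor(12) = 12

12


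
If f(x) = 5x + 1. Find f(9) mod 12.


f(9) = 46
46 mod 12 = 10

10


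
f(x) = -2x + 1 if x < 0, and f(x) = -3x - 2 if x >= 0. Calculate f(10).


10 satisfies x >= 0
f(10) = -32

-32


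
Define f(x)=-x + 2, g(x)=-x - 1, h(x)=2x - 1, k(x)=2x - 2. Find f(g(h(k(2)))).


6


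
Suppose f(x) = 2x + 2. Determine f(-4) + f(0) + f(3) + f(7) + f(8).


f(-4) = -6
f(0) = 2
f(3) = 8
f(7) = 16
f(8) = 18
Sum = 38

38


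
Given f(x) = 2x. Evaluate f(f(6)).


f(6) = 12
f(12) = 24

24


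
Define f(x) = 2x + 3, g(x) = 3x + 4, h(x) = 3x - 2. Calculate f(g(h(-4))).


-73


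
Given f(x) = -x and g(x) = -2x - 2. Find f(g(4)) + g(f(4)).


f(g(4)) = 10
g(f(4)) = 6
Sum = 16

16


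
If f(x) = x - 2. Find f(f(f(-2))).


f(-2) = -4
f(-4) = -6
f(-6) = -8

-8


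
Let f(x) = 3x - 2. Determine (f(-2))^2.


f(-2) = -8
(-8)^2 = 64

64


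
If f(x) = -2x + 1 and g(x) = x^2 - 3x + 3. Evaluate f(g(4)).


g(4) = 7
f(7) = -13

-13


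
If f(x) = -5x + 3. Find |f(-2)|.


f(-2) = 13
|13| = 13

13


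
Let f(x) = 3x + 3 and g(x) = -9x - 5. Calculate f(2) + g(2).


f(2) = 9
g(2) = -23
Sum = -14

-14


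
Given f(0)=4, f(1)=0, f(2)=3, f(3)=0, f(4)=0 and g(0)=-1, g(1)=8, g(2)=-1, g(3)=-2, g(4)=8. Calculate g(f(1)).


f(1) = 0
g(0) = -1

-1


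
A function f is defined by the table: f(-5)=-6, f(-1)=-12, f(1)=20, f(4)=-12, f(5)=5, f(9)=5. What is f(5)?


Reading from the table at x = 5

5


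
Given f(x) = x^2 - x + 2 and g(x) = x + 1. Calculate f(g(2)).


g(2) = 3
f(3) = 1*(3)^2 - 1*(3) + 2 = 8

8


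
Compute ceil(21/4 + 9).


15


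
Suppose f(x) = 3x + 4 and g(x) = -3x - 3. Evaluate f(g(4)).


g(4) = -15
f(-15) = -41

-41


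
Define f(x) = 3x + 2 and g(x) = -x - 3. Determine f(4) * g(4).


f(4) = 14
g(4) = -7
Product = -98

-98


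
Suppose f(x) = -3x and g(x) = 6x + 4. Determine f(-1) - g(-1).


f(-1) = 3
g(-1) = -2
Difference = 5

5


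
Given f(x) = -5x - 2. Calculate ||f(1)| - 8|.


f(1) = -7
|-7| = 7
|7 - 8| = 1

1


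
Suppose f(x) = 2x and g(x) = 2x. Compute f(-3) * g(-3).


36


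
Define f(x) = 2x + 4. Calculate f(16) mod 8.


f(16) = 36
36 mod 8 = 4

4


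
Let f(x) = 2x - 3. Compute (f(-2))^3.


f(-2) = -7
(-7)^3 = -343

-343


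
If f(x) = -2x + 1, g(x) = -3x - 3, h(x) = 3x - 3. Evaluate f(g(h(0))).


h(0) = -3
g(-3) = 6
f(6) = -11

-11


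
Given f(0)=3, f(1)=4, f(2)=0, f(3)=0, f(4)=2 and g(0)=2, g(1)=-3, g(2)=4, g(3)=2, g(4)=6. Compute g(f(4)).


f(4) = 2
g(2) = 4

4


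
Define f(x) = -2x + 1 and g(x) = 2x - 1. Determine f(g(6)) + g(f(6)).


f(g(6)) = -21
g(f(6)) = -23
Sum = -44

-44


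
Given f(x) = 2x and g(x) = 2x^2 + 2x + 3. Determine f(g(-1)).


g(-1) = 3
f(3) = 6

6


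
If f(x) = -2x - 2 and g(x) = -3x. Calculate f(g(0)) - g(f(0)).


f(g(0)) = -2
g(f(0)) = 6
Difference = -8

-8


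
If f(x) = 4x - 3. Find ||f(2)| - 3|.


f(2) = 5
|5| = 5
|5 - 3| = 2

2


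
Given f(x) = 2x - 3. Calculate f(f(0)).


f(0) = -3
f(-3) = -9

-9


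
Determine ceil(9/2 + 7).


9/2 = 4.5
4.5 + 7 = 11.5
ceil(11.5) = 12

12


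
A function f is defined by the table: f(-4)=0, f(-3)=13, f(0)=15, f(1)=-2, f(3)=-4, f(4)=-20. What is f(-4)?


Reading from the table at x = -4

0


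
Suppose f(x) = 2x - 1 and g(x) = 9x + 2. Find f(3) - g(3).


f(3) = 5
g(3) = 29
Difference = -24

-24


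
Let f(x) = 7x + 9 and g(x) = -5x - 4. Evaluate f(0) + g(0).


f(0) = 9
g(0) = -4
Sum = 5

5


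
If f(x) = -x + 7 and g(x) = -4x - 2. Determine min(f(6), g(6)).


-26


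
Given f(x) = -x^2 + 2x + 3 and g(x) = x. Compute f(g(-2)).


g(-2) = -2
f(-2) = (-1)*(-2)^2 + 2*(-2) + 3 = -5

-5


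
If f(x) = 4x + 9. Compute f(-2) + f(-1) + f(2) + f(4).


48


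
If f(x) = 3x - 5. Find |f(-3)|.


f(-3) = -14
|-14| = 14

14


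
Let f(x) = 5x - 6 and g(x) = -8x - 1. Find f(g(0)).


-11


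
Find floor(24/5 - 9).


24/5 = 4.8
4.8 - 9 = -4.2
floor(-4.2) = -5

-5


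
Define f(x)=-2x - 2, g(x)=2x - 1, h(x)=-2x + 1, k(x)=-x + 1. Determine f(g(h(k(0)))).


k(0) = 1
h(1) = -1
g(-1) = -3
f(-3) = 4

4


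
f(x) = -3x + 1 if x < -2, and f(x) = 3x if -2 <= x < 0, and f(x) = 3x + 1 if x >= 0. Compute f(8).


8 satisfies x >= 0
f(8) = 25

25


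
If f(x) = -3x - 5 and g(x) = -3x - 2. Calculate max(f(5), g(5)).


-17


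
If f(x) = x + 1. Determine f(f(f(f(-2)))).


f(-2) = -1
f(-1) = 0
f(0) = 1
f(1) = 2

2


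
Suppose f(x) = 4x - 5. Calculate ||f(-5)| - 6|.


f(-5) = -25
|-25| = 25
|25 - 6| = 19

19


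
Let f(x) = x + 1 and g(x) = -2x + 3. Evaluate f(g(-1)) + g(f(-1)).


9


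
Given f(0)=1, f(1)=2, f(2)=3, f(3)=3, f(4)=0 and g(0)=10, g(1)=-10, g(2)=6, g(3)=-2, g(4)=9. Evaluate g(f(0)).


f(0) = 1
g(1) = -10

-10


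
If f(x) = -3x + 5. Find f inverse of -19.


8


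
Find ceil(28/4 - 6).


28/4 = 7
7 - 6 = 1
ceil(1) = 1

1


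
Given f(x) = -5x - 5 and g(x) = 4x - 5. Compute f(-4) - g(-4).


f(-4) = 15
g(-4) = -21
Difference = 36

36


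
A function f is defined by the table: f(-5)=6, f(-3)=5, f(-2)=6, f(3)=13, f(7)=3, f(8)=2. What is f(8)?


Reading from the table at x = 8

2


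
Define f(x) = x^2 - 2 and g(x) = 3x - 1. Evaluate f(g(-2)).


g(-2) = -7
f(-7) = 1*(-7)^2 - 2 = 47

47


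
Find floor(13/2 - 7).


13/2 = 6.5
6.5 - 7 = -0.5
floor(-0.5) = -1

-1


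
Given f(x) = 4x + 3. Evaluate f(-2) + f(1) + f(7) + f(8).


f(-2) = -5
f(1) = 7
f(7) = 31
f(8) = 35
Sum = 68

68


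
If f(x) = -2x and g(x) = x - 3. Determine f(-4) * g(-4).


f(-4) = 8
g(-4) = -7
Product = -56

-56


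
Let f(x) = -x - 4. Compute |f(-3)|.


f(-3) = -1
|-1| = 1

1


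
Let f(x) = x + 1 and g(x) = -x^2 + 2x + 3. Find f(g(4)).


g(4) = -5
f(-5) = -4

-4


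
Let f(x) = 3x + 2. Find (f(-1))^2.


f(-1) = -1
(-1)^2 = 1

1


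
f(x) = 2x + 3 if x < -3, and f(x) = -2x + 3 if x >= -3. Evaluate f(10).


10 satisfies x >= -3
f(10) = -17

-17


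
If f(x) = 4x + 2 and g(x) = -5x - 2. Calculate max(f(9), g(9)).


f(9) = 38
g(9) = -47
max = 38

38


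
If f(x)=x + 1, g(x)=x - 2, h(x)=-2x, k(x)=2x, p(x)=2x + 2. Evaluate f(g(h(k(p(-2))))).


p(-2) = -2
k(-2) = -4
h(-4) = 8
g(8) = 6
f(6) = 7

7


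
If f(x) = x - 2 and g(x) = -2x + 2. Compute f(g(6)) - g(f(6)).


f(g(6)) = -12
g(f(6)) = -6
Difference = -6

-6


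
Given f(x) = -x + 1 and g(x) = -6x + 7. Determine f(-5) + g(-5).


f(-5) = 6
g(-5) = 37
Sum = 43

43


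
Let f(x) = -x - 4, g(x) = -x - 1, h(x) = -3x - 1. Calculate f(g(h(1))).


-7


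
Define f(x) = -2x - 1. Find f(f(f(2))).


-19


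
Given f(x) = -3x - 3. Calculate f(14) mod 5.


f(14) = -45
-45 mod 5 = 0

0


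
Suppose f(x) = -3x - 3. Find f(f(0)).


6


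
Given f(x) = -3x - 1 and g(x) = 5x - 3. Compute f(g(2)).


g(2) = 7
f(7) = -22

-22


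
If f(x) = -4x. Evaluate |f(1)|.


f(1) = -4
|-4| = 4

4


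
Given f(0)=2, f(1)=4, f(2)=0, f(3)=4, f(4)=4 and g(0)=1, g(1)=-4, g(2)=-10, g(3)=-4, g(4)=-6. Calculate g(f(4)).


-6


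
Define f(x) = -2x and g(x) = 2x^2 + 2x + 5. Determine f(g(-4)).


g(-4) = 29
f(29) = -58

-58


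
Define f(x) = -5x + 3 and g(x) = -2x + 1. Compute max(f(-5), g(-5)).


f(-5) = 28
g(-5) = 11
max = 28

28


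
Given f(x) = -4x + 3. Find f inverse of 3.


Solve -4x + 3 = 3
x = (3 - 3) / (-4) = 0

0


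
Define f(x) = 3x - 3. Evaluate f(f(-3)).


f(-3) = -12
f(-12) = -39

-39


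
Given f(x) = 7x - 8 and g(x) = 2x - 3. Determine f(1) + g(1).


f(1) = -1
g(1) = -1
Sum = -2

-2


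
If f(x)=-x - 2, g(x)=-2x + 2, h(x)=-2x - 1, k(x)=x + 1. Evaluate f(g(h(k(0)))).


k(0) = 1
h(1) = -3
g(-3) = 8
f(8) = -10

-10


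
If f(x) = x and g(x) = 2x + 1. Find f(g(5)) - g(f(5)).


f(g(5)) = 11
g(f(5)) = 11
Difference = 0

0


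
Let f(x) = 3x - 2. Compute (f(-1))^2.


f(-1) = -5
(-5)^2 = 25

25


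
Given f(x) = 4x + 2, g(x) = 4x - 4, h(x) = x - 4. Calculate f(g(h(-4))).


-142


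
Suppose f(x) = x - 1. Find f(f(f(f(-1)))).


f(-1) = -2
f(-2) = -3
f(-3) = -4
f(-4) = -5

-5


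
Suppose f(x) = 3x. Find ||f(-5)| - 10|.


5


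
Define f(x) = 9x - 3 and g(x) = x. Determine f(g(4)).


g(4) = 4
f(4) = 33

33


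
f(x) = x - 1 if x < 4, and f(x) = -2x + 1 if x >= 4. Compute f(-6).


-6 satisfies x < 4
f(-6) = -7

-7


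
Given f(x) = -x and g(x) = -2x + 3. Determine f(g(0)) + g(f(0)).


0


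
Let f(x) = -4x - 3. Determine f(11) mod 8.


f(11) = -47
-47 mod 8 = 1

1
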